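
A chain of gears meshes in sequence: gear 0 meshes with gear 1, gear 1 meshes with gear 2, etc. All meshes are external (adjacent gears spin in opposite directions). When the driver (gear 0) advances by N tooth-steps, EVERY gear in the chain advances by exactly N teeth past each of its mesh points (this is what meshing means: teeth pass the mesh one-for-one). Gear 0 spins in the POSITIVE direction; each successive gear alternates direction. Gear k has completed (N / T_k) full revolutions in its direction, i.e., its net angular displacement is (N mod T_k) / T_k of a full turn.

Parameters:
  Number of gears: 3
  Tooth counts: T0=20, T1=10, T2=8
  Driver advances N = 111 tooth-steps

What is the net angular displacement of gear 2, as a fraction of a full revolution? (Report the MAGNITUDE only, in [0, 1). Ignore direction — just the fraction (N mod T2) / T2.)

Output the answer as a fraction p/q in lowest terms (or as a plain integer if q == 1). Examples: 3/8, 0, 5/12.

Chain of 3 gears, tooth counts: [20, 10, 8]
  gear 0: T0=20, direction=positive, advance = 111 mod 20 = 11 teeth = 11/20 turn
  gear 1: T1=10, direction=negative, advance = 111 mod 10 = 1 teeth = 1/10 turn
  gear 2: T2=8, direction=positive, advance = 111 mod 8 = 7 teeth = 7/8 turn
Gear 2: 111 mod 8 = 7
Fraction = 7 / 8 = 7/8 (gcd(7,8)=1) = 7/8

Answer: 7/8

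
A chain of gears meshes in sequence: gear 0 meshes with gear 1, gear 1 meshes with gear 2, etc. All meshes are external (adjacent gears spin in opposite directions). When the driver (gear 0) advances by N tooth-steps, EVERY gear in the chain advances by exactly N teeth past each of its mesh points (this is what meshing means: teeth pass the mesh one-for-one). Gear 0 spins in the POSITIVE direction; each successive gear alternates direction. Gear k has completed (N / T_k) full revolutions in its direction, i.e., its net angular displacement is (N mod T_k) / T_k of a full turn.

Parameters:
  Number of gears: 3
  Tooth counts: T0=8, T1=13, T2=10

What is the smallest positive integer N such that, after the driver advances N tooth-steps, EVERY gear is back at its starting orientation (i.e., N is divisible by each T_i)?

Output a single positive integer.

Answer: 520

Derivation:
Gear k returns to start when N is a multiple of T_k.
All gears at start simultaneously when N is a common multiple of [8, 13, 10]; the smallest such N is lcm(8, 13, 10).
Start: lcm = T0 = 8
Fold in T1=13: gcd(8, 13) = 1; lcm(8, 13) = 8 * 13 / 1 = 104 / 1 = 104
Fold in T2=10: gcd(104, 10) = 2; lcm(104, 10) = 104 * 10 / 2 = 1040 / 2 = 520
Full cycle length = 520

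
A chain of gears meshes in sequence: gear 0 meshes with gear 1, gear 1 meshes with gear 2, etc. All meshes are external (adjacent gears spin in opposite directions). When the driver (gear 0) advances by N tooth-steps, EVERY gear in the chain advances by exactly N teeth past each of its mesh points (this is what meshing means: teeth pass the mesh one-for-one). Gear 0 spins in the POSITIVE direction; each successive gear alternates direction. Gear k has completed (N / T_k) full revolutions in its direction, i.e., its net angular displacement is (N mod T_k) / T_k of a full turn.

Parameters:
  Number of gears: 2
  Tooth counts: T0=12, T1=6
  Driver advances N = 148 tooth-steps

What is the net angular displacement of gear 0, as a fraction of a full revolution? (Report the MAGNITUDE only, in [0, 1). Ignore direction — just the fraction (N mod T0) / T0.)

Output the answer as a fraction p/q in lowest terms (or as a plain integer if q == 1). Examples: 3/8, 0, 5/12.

Answer: 1/3

Derivation:
Chain of 2 gears, tooth counts: [12, 6]
  gear 0: T0=12, direction=positive, advance = 148 mod 12 = 4 teeth = 4/12 turn
  gear 1: T1=6, direction=negative, advance = 148 mod 6 = 4 teeth = 4/6 turn
Gear 0: 148 mod 12 = 4
Fraction = 4 / 12 = 1/3 (gcd(4,12)=4) = 1/3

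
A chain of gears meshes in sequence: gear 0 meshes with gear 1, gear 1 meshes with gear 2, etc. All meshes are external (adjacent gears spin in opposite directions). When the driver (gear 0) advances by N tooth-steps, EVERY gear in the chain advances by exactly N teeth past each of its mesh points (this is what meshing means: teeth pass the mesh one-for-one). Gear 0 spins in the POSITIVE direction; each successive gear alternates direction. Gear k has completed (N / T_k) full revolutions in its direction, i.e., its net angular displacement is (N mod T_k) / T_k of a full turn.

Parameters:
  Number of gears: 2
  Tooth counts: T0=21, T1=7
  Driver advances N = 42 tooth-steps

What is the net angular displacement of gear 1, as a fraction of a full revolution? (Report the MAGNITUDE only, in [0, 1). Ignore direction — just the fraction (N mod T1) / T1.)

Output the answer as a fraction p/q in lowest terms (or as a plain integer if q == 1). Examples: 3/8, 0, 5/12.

Answer: 0

Derivation:
Chain of 2 gears, tooth counts: [21, 7]
  gear 0: T0=21, direction=positive, advance = 42 mod 21 = 0 teeth = 0/21 turn
  gear 1: T1=7, direction=negative, advance = 42 mod 7 = 0 teeth = 0/7 turn
Gear 1: 42 mod 7 = 0
Fraction = 0 / 7 = 0/1 (gcd(0,7)=7) = 0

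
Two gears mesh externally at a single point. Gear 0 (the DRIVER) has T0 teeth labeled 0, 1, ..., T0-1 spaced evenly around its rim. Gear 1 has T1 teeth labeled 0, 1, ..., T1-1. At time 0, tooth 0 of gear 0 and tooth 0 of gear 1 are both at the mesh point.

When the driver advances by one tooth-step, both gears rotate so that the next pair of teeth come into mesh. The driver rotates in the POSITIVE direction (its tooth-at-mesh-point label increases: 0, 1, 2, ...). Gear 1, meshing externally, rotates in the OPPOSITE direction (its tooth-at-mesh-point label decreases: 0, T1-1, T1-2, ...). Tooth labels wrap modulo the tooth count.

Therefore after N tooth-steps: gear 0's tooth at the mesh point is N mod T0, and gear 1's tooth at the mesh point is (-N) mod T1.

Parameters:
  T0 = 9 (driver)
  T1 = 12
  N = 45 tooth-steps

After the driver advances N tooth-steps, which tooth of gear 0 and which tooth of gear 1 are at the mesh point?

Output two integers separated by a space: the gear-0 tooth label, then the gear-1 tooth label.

Gear 0 (driver, T0=9): tooth at mesh = N mod T0
  45 = 5 * 9 + 0, so 45 mod 9 = 0
  gear 0 tooth = 0
Gear 1 (driven, T1=12): tooth at mesh = (-N) mod T1
  45 = 3 * 12 + 9, so 45 mod 12 = 9
  (-45) mod 12 = (-9) mod 12 = 12 - 9 = 3
Mesh after 45 steps: gear-0 tooth 0 meets gear-1 tooth 3

Answer: 0 3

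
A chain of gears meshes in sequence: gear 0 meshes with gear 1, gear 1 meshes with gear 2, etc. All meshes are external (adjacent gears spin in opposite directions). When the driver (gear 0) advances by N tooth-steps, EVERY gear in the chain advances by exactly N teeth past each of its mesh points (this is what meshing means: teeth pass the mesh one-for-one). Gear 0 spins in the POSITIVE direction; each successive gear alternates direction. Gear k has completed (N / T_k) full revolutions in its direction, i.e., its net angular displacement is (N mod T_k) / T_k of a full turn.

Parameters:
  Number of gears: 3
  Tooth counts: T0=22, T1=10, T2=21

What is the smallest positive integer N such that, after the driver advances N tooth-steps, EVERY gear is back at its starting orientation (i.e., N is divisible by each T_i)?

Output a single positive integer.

Answer: 2310

Derivation:
Gear k returns to start when N is a multiple of T_k.
All gears at start simultaneously when N is a common multiple of [22, 10, 21]; the smallest such N is lcm(22, 10, 21).
Start: lcm = T0 = 22
Fold in T1=10: gcd(22, 10) = 2; lcm(22, 10) = 22 * 10 / 2 = 220 / 2 = 110
Fold in T2=21: gcd(110, 21) = 1; lcm(110, 21) = 110 * 21 / 1 = 2310 / 1 = 2310
Full cycle length = 2310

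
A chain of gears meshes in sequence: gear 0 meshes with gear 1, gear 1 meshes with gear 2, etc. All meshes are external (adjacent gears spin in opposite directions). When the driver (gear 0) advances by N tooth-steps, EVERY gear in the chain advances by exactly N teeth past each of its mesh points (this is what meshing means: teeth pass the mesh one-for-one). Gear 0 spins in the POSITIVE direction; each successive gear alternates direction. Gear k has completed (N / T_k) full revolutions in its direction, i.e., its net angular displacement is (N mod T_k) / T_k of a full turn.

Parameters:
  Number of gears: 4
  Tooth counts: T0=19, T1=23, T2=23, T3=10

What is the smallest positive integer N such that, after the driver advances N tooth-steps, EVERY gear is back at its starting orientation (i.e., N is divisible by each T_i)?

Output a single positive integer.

Answer: 4370

Derivation:
Gear k returns to start when N is a multiple of T_k.
All gears at start simultaneously when N is a common multiple of [19, 23, 23, 10]; the smallest such N is lcm(19, 23, 23, 10).
Start: lcm = T0 = 19
Fold in T1=23: gcd(19, 23) = 1; lcm(19, 23) = 19 * 23 / 1 = 437 / 1 = 437
Fold in T2=23: gcd(437, 23) = 23; lcm(437, 23) = 437 * 23 / 23 = 10051 / 23 = 437
Fold in T3=10: gcd(437, 10) = 1; lcm(437, 10) = 437 * 10 / 1 = 4370 / 1 = 4370
Full cycle length = 4370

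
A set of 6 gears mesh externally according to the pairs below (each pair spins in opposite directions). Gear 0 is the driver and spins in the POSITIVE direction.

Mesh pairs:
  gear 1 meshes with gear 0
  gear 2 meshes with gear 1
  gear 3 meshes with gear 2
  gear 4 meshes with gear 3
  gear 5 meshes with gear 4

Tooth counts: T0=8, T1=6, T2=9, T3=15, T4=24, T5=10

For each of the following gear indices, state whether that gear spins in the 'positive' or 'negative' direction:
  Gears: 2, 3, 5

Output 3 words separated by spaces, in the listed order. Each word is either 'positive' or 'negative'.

Gear 0 (driver): positive (depth 0)
  gear 1: meshes with gear 0 -> depth 1 -> negative (opposite of gear 0)
  gear 2: meshes with gear 1 -> depth 2 -> positive (opposite of gear 1)
  gear 3: meshes with gear 2 -> depth 3 -> negative (opposite of gear 2)
  gear 4: meshes with gear 3 -> depth 4 -> positive (opposite of gear 3)
  gear 5: meshes with gear 4 -> depth 5 -> negative (opposite of gear 4)
Queried indices 2, 3, 5 -> positive, negative, negative

Answer: positive negative negative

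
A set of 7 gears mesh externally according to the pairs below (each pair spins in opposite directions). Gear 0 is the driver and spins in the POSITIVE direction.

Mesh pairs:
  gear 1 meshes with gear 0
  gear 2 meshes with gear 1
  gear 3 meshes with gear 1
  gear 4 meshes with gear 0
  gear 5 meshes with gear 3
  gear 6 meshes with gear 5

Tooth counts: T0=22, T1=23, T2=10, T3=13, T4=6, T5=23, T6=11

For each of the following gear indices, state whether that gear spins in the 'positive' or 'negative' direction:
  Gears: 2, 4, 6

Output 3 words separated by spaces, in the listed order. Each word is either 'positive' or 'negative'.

Gear 0 (driver): positive (depth 0)
  gear 1: meshes with gear 0 -> depth 1 -> negative (opposite of gear 0)
  gear 2: meshes with gear 1 -> depth 2 -> positive (opposite of gear 1)
  gear 3: meshes with gear 1 -> depth 2 -> positive (opposite of gear 1)
  gear 4: meshes with gear 0 -> depth 1 -> negative (opposite of gear 0)
  gear 5: meshes with gear 3 -> depth 3 -> negative (opposite of gear 3)
  gear 6: meshes with gear 5 -> depth 4 -> positive (opposite of gear 5)
Queried indices 2, 4, 6 -> positive, negative, positive

Answer: positive negative positive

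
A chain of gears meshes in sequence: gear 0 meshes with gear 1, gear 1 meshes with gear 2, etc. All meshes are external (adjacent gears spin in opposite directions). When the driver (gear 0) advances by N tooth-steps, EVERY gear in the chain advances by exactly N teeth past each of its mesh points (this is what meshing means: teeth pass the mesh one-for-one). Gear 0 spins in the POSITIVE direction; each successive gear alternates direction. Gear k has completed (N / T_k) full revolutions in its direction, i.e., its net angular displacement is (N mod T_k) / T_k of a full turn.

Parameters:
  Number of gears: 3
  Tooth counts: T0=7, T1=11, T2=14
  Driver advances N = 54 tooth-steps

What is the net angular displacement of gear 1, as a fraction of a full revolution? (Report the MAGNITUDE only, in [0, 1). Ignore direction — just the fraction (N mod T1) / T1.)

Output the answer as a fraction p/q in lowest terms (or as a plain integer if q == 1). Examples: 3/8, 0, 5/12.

Answer: 10/11

Derivation:
Chain of 3 gears, tooth counts: [7, 11, 14]
  gear 0: T0=7, direction=positive, advance = 54 mod 7 = 5 teeth = 5/7 turn
  gear 1: T1=11, direction=negative, advance = 54 mod 11 = 10 teeth = 10/11 turn
  gear 2: T2=14, direction=positive, advance = 54 mod 14 = 12 teeth = 12/14 turn
Gear 1: 54 mod 11 = 10
Fraction = 10 / 11 = 10/11 (gcd(10,11)=1) = 10/11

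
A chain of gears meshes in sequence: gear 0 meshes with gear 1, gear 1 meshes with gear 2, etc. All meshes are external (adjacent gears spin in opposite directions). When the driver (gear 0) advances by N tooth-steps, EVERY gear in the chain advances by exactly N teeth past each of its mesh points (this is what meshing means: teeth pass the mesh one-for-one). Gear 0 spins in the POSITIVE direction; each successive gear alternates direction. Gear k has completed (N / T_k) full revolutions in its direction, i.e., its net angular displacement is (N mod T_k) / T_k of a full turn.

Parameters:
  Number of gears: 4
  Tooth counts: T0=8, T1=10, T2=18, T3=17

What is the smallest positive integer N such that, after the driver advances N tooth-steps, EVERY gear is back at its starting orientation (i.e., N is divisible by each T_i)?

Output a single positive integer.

Answer: 6120

Derivation:
Gear k returns to start when N is a multiple of T_k.
All gears at start simultaneously when N is a common multiple of [8, 10, 18, 17]; the smallest such N is lcm(8, 10, 18, 17).
Start: lcm = T0 = 8
Fold in T1=10: gcd(8, 10) = 2; lcm(8, 10) = 8 * 10 / 2 = 80 / 2 = 40
Fold in T2=18: gcd(40, 18) = 2; lcm(40, 18) = 40 * 18 / 2 = 720 / 2 = 360
Fold in T3=17: gcd(360, 17) = 1; lcm(360, 17) = 360 * 17 / 1 = 6120 / 1 = 6120
Full cycle length = 6120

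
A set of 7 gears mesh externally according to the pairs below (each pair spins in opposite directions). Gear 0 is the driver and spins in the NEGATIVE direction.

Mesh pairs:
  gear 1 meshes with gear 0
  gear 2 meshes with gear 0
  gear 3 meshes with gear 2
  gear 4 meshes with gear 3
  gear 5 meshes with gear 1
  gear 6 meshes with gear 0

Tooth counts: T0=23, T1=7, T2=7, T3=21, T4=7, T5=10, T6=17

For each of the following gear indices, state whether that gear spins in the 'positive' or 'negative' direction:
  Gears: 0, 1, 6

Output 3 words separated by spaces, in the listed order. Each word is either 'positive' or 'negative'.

Gear 0 (driver): negative (depth 0)
  gear 1: meshes with gear 0 -> depth 1 -> positive (opposite of gear 0)
  gear 2: meshes with gear 0 -> depth 1 -> positive (opposite of gear 0)
  gear 3: meshes with gear 2 -> depth 2 -> negative (opposite of gear 2)
  gear 4: meshes with gear 3 -> depth 3 -> positive (opposite of gear 3)
  gear 5: meshes with gear 1 -> depth 2 -> negative (opposite of gear 1)
  gear 6: meshes with gear 0 -> depth 1 -> positive (opposite of gear 0)
Queried indices 0, 1, 6 -> negative, positive, positive

Answer: negative positive positive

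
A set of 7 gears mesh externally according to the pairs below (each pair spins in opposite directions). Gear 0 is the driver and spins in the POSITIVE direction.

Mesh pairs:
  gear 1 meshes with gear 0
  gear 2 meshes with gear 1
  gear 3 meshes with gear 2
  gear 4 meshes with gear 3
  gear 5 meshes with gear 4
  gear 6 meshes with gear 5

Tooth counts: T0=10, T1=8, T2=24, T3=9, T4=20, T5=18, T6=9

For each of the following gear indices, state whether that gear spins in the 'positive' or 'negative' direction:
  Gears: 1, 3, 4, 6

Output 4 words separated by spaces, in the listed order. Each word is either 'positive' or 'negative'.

Answer: negative negative positive positive

Derivation:
Gear 0 (driver): positive (depth 0)
  gear 1: meshes with gear 0 -> depth 1 -> negative (opposite of gear 0)
  gear 2: meshes with gear 1 -> depth 2 -> positive (opposite of gear 1)
  gear 3: meshes with gear 2 -> depth 3 -> negative (opposite of gear 2)
  gear 4: meshes with gear 3 -> depth 4 -> positive (opposite of gear 3)
  gear 5: meshes with gear 4 -> depth 5 -> negative (opposite of gear 4)
  gear 6: meshes with gear 5 -> depth 6 -> positive (opposite of gear 5)
Queried indices 1, 3, 4, 6 -> negative, negative, positive, positive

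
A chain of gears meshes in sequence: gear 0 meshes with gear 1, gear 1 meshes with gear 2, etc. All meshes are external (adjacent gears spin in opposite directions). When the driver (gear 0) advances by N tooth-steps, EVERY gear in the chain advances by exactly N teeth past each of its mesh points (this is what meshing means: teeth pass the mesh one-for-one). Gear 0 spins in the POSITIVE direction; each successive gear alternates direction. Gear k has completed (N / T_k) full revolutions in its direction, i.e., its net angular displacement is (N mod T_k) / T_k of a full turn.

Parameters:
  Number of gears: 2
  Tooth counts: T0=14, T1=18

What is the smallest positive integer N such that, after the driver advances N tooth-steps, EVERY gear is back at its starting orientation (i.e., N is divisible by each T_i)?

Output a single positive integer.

Answer: 126

Derivation:
Gear k returns to start when N is a multiple of T_k.
All gears at start simultaneously when N is a common multiple of [14, 18]; the smallest such N is lcm(14, 18).
Start: lcm = T0 = 14
Fold in T1=18: gcd(14, 18) = 2; lcm(14, 18) = 14 * 18 / 2 = 252 / 2 = 126
Full cycle length = 126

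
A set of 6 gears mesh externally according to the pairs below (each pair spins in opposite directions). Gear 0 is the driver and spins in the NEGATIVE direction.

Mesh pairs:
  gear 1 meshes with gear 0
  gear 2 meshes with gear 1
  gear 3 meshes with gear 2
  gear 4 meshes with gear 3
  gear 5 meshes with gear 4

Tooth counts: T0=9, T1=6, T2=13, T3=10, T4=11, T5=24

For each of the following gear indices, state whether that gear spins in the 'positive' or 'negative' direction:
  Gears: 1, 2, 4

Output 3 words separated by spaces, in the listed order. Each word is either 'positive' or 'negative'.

Gear 0 (driver): negative (depth 0)
  gear 1: meshes with gear 0 -> depth 1 -> positive (opposite of gear 0)
  gear 2: meshes with gear 1 -> depth 2 -> negative (opposite of gear 1)
  gear 3: meshes with gear 2 -> depth 3 -> positive (opposite of gear 2)
  gear 4: meshes with gear 3 -> depth 4 -> negative (opposite of gear 3)
  gear 5: meshes with gear 4 -> depth 5 -> positive (opposite of gear 4)
Queried indices 1, 2, 4 -> positive, negative, negative

Answer: positive negative negative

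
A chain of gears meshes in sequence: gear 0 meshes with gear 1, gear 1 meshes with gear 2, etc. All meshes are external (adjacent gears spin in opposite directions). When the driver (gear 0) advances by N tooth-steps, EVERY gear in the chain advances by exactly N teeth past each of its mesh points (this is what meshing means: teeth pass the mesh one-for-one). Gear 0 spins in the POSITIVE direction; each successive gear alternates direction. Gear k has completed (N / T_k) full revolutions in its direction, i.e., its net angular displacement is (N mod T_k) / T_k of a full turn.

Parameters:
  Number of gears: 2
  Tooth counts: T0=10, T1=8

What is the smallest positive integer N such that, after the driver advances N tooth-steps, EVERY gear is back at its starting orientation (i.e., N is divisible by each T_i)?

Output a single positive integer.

Gear k returns to start when N is a multiple of T_k.
All gears at start simultaneously when N is a common multiple of [10, 8]; the smallest such N is lcm(10, 8).
Start: lcm = T0 = 10
Fold in T1=8: gcd(10, 8) = 2; lcm(10, 8) = 10 * 8 / 2 = 80 / 2 = 40
Full cycle length = 40

Answer: 40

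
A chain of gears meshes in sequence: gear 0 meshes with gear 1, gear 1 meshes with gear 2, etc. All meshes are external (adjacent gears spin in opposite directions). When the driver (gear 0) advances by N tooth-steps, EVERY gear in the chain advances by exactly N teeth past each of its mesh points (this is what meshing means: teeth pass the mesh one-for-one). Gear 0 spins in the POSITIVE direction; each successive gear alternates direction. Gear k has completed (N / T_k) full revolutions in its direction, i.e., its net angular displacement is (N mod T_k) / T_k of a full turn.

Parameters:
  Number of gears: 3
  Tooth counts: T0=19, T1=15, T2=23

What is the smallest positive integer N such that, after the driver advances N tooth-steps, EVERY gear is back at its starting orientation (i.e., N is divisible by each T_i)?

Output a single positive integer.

Answer: 6555

Derivation:
Gear k returns to start when N is a multiple of T_k.
All gears at start simultaneously when N is a common multiple of [19, 15, 23]; the smallest such N is lcm(19, 15, 23).
Start: lcm = T0 = 19
Fold in T1=15: gcd(19, 15) = 1; lcm(19, 15) = 19 * 15 / 1 = 285 / 1 = 285
Fold in T2=23: gcd(285, 23) = 1; lcm(285, 23) = 285 * 23 / 1 = 6555 / 1 = 6555
Full cycle length = 6555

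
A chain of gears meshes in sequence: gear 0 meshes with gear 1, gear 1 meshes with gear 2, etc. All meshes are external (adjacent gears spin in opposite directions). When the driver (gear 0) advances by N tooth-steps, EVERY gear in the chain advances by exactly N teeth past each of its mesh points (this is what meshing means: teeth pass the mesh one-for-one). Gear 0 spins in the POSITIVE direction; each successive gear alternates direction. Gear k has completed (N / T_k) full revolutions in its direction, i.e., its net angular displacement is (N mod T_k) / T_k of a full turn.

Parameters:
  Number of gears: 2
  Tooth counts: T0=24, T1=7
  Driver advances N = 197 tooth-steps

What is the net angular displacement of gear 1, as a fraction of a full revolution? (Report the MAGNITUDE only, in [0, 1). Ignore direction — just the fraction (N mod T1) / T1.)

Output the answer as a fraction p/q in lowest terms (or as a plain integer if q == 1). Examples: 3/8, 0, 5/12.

Answer: 1/7

Derivation:
Chain of 2 gears, tooth counts: [24, 7]
  gear 0: T0=24, direction=positive, advance = 197 mod 24 = 5 teeth = 5/24 turn
  gear 1: T1=7, direction=negative, advance = 197 mod 7 = 1 teeth = 1/7 turn
Gear 1: 197 mod 7 = 1
Fraction = 1 / 7 = 1/7 (gcd(1,7)=1) = 1/7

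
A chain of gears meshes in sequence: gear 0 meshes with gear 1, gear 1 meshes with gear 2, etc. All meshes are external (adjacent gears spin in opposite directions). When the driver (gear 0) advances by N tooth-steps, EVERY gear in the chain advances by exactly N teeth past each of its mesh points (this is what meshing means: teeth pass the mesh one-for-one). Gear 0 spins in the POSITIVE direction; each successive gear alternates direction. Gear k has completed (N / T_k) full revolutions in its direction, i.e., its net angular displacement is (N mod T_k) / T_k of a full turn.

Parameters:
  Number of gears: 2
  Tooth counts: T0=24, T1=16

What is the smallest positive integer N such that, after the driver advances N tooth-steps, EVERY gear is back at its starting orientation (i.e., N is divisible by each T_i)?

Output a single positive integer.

Answer: 48

Derivation:
Gear k returns to start when N is a multiple of T_k.
All gears at start simultaneously when N is a common multiple of [24, 16]; the smallest such N is lcm(24, 16).
Start: lcm = T0 = 24
Fold in T1=16: gcd(24, 16) = 8; lcm(24, 16) = 24 * 16 / 8 = 384 / 8 = 48
Full cycle length = 48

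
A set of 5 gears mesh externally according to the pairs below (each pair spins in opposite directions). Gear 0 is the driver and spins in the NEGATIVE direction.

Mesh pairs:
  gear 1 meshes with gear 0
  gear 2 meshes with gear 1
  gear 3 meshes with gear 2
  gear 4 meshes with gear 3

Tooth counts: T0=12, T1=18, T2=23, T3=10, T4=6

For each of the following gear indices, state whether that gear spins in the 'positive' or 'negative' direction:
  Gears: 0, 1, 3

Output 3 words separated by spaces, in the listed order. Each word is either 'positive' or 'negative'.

Answer: negative positive positive

Derivation:
Gear 0 (driver): negative (depth 0)
  gear 1: meshes with gear 0 -> depth 1 -> positive (opposite of gear 0)
  gear 2: meshes with gear 1 -> depth 2 -> negative (opposite of gear 1)
  gear 3: meshes with gear 2 -> depth 3 -> positive (opposite of gear 2)
  gear 4: meshes with gear 3 -> depth 4 -> negative (opposite of gear 3)
Queried indices 0, 1, 3 -> negative, positive, positive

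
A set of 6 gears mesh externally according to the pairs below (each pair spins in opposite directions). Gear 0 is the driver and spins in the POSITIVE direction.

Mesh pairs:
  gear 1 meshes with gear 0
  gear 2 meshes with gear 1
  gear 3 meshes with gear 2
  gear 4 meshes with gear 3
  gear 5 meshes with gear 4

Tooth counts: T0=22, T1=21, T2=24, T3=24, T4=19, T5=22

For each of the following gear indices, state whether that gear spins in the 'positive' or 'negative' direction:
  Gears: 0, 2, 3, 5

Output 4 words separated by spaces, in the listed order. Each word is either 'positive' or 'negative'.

Answer: positive positive negative negative

Derivation:
Gear 0 (driver): positive (depth 0)
  gear 1: meshes with gear 0 -> depth 1 -> negative (opposite of gear 0)
  gear 2: meshes with gear 1 -> depth 2 -> positive (opposite of gear 1)
  gear 3: meshes with gear 2 -> depth 3 -> negative (opposite of gear 2)
  gear 4: meshes with gear 3 -> depth 4 -> positive (opposite of gear 3)
  gear 5: meshes with gear 4 -> depth 5 -> negative (opposite of gear 4)
Queried indices 0, 2, 3, 5 -> positive, positive, negative, negative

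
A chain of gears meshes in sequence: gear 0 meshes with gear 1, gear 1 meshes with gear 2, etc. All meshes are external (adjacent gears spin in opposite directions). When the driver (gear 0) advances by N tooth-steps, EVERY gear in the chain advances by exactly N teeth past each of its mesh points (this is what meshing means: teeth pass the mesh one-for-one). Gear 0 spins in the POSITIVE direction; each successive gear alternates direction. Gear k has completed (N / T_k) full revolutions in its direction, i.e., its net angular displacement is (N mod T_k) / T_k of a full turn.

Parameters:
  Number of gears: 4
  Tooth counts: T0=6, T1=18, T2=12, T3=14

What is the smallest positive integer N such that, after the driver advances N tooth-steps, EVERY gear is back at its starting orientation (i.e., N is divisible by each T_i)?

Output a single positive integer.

Answer: 252

Derivation:
Gear k returns to start when N is a multiple of T_k.
All gears at start simultaneously when N is a common multiple of [6, 18, 12, 14]; the smallest such N is lcm(6, 18, 12, 14).
Start: lcm = T0 = 6
Fold in T1=18: gcd(6, 18) = 6; lcm(6, 18) = 6 * 18 / 6 = 108 / 6 = 18
Fold in T2=12: gcd(18, 12) = 6; lcm(18, 12) = 18 * 12 / 6 = 216 / 6 = 36
Fold in T3=14: gcd(36, 14) = 2; lcm(36, 14) = 36 * 14 / 2 = 504 / 2 = 252
Full cycle length = 252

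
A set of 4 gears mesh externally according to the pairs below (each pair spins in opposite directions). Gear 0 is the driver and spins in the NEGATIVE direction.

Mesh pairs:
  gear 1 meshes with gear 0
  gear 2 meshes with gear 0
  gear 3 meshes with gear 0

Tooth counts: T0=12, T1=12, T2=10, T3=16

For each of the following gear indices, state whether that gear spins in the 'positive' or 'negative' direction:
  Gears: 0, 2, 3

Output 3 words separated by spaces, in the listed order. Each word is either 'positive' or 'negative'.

Answer: negative positive positive

Derivation:
Gear 0 (driver): negative (depth 0)
  gear 1: meshes with gear 0 -> depth 1 -> positive (opposite of gear 0)
  gear 2: meshes with gear 0 -> depth 1 -> positive (opposite of gear 0)
  gear 3: meshes with gear 0 -> depth 1 -> positive (opposite of gear 0)
Queried indices 0, 2, 3 -> negative, positive, positive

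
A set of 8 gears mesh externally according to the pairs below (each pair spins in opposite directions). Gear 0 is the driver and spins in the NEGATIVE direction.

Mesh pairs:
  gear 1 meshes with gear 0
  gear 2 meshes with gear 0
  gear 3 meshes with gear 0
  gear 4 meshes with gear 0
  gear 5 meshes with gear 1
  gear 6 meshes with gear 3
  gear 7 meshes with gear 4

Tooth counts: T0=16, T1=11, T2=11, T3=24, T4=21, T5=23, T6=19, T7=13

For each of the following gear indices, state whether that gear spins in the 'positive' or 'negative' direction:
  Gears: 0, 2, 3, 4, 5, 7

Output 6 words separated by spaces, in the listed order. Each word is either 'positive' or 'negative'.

Gear 0 (driver): negative (depth 0)
  gear 1: meshes with gear 0 -> depth 1 -> positive (opposite of gear 0)
  gear 2: meshes with gear 0 -> depth 1 -> positive (opposite of gear 0)
  gear 3: meshes with gear 0 -> depth 1 -> positive (opposite of gear 0)
  gear 4: meshes with gear 0 -> depth 1 -> positive (opposite of gear 0)
  gear 5: meshes with gear 1 -> depth 2 -> negative (opposite of gear 1)
  gear 6: meshes with gear 3 -> depth 2 -> negative (opposite of gear 3)
  gear 7: meshes with gear 4 -> depth 2 -> negative (opposite of gear 4)
Queried indices 0, 2, 3, 4, 5, 7 -> negative, positive, positive, positive, negative, negative

Answer: negative positive positive positive negative negative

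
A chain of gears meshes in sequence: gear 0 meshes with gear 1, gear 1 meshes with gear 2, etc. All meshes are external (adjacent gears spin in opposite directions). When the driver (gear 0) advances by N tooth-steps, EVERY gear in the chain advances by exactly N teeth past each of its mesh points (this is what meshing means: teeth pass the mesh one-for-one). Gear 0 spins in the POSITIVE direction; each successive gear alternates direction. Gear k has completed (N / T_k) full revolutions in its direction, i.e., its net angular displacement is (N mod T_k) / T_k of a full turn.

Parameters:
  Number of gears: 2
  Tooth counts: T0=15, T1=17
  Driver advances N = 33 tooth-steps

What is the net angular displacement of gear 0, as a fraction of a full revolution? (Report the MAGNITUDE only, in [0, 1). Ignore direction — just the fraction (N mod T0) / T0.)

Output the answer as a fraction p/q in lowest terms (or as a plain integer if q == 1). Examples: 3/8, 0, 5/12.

Chain of 2 gears, tooth counts: [15, 17]
  gear 0: T0=15, direction=positive, advance = 33 mod 15 = 3 teeth = 3/15 turn
  gear 1: T1=17, direction=negative, advance = 33 mod 17 = 16 teeth = 16/17 turn
Gear 0: 33 mod 15 = 3
Fraction = 3 / 15 = 1/5 (gcd(3,15)=3) = 1/5

Answer: 1/5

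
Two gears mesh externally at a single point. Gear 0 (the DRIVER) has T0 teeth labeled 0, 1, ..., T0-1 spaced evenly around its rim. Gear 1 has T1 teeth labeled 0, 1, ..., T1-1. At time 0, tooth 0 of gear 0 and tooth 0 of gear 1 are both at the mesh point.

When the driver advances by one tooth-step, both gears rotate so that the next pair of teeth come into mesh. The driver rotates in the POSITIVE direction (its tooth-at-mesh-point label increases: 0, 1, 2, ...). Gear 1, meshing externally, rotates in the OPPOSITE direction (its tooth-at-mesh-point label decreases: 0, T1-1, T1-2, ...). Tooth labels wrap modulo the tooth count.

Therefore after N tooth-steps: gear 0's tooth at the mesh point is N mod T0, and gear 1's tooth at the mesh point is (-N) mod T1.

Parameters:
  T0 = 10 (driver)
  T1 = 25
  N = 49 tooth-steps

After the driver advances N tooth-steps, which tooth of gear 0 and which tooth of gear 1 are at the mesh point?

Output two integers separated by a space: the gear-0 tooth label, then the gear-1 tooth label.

Answer: 9 1

Derivation:
Gear 0 (driver, T0=10): tooth at mesh = N mod T0
  49 = 4 * 10 + 9, so 49 mod 10 = 9
  gear 0 tooth = 9
Gear 1 (driven, T1=25): tooth at mesh = (-N) mod T1
  49 = 1 * 25 + 24, so 49 mod 25 = 24
  (-49) mod 25 = (-24) mod 25 = 25 - 24 = 1
Mesh after 49 steps: gear-0 tooth 9 meets gear-1 tooth 1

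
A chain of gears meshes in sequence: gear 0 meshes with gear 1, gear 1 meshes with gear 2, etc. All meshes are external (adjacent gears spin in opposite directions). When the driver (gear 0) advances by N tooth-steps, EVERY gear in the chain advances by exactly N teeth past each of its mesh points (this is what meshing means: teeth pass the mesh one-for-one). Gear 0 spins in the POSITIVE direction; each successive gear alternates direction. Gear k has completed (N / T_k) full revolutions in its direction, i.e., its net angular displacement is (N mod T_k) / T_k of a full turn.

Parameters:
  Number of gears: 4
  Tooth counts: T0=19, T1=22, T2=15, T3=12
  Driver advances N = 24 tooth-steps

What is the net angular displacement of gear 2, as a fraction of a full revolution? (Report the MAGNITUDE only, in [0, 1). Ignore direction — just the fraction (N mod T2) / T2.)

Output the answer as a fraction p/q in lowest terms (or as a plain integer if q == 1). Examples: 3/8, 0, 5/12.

Answer: 3/5

Derivation:
Chain of 4 gears, tooth counts: [19, 22, 15, 12]
  gear 0: T0=19, direction=positive, advance = 24 mod 19 = 5 teeth = 5/19 turn
  gear 1: T1=22, direction=negative, advance = 24 mod 22 = 2 teeth = 2/22 turn
  gear 2: T2=15, direction=positive, advance = 24 mod 15 = 9 teeth = 9/15 turn
  gear 3: T3=12, direction=negative, advance = 24 mod 12 = 0 teeth = 0/12 turn
Gear 2: 24 mod 15 = 9
Fraction = 9 / 15 = 3/5 (gcd(9,15)=3) = 3/5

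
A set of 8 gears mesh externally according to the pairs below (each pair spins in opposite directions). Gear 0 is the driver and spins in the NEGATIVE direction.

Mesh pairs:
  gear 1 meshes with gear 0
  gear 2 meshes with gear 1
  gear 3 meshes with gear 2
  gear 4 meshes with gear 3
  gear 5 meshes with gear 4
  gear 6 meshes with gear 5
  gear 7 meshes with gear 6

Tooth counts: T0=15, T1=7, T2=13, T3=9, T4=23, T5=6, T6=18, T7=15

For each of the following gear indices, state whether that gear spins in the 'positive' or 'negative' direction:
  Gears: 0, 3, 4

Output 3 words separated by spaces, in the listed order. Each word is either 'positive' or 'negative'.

Gear 0 (driver): negative (depth 0)
  gear 1: meshes with gear 0 -> depth 1 -> positive (opposite of gear 0)
  gear 2: meshes with gear 1 -> depth 2 -> negative (opposite of gear 1)
  gear 3: meshes with gear 2 -> depth 3 -> positive (opposite of gear 2)
  gear 4: meshes with gear 3 -> depth 4 -> negative (opposite of gear 3)
  gear 5: meshes with gear 4 -> depth 5 -> positive (opposite of gear 4)
  gear 6: meshes with gear 5 -> depth 6 -> negative (opposite of gear 5)
  gear 7: meshes with gear 6 -> depth 7 -> positive (opposite of gear 6)
Queried indices 0, 3, 4 -> negative, positive, negative

Answer: negative positive negative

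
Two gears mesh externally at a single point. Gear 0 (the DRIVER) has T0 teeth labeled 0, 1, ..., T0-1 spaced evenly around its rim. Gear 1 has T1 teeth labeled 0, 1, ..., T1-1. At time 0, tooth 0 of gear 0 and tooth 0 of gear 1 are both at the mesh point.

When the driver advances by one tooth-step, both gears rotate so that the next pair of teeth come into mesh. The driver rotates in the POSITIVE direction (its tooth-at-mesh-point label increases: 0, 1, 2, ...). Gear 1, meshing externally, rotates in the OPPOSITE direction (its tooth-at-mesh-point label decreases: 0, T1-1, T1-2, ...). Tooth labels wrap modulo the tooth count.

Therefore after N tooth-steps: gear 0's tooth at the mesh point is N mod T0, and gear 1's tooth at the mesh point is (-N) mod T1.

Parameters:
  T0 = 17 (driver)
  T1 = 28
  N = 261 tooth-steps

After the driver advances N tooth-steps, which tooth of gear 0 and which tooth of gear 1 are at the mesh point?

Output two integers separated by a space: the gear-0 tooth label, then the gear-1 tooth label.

Answer: 6 19

Derivation:
Gear 0 (driver, T0=17): tooth at mesh = N mod T0
  261 = 15 * 17 + 6, so 261 mod 17 = 6
  gear 0 tooth = 6
Gear 1 (driven, T1=28): tooth at mesh = (-N) mod T1
  261 = 9 * 28 + 9, so 261 mod 28 = 9
  (-261) mod 28 = (-9) mod 28 = 28 - 9 = 19
Mesh after 261 steps: gear-0 tooth 6 meets gear-1 tooth 19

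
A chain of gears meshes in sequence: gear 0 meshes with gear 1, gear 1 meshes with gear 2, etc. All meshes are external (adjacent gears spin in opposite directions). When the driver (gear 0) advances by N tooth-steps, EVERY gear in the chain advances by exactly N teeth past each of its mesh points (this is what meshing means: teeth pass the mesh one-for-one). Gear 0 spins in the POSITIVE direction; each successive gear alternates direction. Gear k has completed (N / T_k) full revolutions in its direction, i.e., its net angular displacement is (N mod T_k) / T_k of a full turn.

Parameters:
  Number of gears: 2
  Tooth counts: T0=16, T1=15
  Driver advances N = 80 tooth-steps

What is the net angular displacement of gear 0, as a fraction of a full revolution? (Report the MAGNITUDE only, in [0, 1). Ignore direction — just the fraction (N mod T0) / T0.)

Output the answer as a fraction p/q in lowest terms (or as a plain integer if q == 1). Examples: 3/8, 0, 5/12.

Chain of 2 gears, tooth counts: [16, 15]
  gear 0: T0=16, direction=positive, advance = 80 mod 16 = 0 teeth = 0/16 turn
  gear 1: T1=15, direction=negative, advance = 80 mod 15 = 5 teeth = 5/15 turn
Gear 0: 80 mod 16 = 0
Fraction = 0 / 16 = 0/1 (gcd(0,16)=16) = 0

Answer: 0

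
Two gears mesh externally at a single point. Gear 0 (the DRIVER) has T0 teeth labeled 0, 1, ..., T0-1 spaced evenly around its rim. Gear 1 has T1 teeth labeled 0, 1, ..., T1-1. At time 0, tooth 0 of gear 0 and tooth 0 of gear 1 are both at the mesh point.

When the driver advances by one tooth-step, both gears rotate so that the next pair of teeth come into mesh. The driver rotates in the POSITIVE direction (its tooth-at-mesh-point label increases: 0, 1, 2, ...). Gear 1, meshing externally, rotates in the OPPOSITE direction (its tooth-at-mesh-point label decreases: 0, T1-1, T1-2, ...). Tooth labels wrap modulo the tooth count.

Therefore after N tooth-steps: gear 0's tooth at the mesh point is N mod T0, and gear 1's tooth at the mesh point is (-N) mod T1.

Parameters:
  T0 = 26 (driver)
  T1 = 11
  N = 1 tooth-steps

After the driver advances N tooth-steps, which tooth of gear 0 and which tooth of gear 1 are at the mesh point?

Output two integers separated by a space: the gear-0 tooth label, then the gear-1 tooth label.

Gear 0 (driver, T0=26): tooth at mesh = N mod T0
  1 = 0 * 26 + 1, so 1 mod 26 = 1
  gear 0 tooth = 1
Gear 1 (driven, T1=11): tooth at mesh = (-N) mod T1
  1 = 0 * 11 + 1, so 1 mod 11 = 1
  (-1) mod 11 = (-1) mod 11 = 11 - 1 = 10
Mesh after 1 steps: gear-0 tooth 1 meets gear-1 tooth 10

Answer: 1 10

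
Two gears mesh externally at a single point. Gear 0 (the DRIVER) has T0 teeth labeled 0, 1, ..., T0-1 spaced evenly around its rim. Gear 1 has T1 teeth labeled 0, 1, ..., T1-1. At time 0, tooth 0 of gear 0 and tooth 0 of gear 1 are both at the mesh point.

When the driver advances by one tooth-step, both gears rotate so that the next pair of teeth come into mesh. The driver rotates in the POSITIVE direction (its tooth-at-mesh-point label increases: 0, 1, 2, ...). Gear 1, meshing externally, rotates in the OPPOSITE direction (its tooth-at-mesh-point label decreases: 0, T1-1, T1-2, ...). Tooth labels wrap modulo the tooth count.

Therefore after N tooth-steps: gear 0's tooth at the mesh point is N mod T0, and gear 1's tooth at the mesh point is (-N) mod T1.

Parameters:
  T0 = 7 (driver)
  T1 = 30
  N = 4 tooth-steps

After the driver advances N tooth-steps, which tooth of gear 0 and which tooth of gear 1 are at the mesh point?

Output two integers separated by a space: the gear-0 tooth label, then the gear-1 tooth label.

Gear 0 (driver, T0=7): tooth at mesh = N mod T0
  4 = 0 * 7 + 4, so 4 mod 7 = 4
  gear 0 tooth = 4
Gear 1 (driven, T1=30): tooth at mesh = (-N) mod T1
  4 = 0 * 30 + 4, so 4 mod 30 = 4
  (-4) mod 30 = (-4) mod 30 = 30 - 4 = 26
Mesh after 4 steps: gear-0 tooth 4 meets gear-1 tooth 26

Answer: 4 26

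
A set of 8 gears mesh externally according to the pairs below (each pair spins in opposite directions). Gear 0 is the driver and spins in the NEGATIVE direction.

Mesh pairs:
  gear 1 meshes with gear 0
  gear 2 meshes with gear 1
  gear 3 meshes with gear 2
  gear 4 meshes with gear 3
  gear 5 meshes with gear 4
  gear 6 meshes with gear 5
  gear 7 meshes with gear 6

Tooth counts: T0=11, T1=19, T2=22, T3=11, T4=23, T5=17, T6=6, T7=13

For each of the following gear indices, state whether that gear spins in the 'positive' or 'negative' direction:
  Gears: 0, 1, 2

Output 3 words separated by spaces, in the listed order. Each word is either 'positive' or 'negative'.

Gear 0 (driver): negative (depth 0)
  gear 1: meshes with gear 0 -> depth 1 -> positive (opposite of gear 0)
  gear 2: meshes with gear 1 -> depth 2 -> negative (opposite of gear 1)
  gear 3: meshes with gear 2 -> depth 3 -> positive (opposite of gear 2)
  gear 4: meshes with gear 3 -> depth 4 -> negative (opposite of gear 3)
  gear 5: meshes with gear 4 -> depth 5 -> positive (opposite of gear 4)
  gear 6: meshes with gear 5 -> depth 6 -> negative (opposite of gear 5)
  gear 7: meshes with gear 6 -> depth 7 -> positive (opposite of gear 6)
Queried indices 0, 1, 2 -> negative, positive, negative

Answer: negative positive negative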